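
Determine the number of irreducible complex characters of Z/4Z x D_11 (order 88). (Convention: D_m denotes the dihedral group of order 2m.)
28

Solution. The number of irreducible complex representations of a finite group equals its number of conjugacy classes. For a direct product, #classes(G x H) = #classes(G) * #classes(H). Z/4Z has 4 classes (abelian), D_11 has 7 classes, so 4 * 7 = 28, so Z/4Z x D_11 (order 88) has exactly 28 irreducible complex representations.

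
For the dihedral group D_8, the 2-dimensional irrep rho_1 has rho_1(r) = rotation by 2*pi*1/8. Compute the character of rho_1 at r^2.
chi_{rho_1}(r^2) = 2*cos(2*pi*1*2/8) = 0

Justification: rho_1(r^2) is rotation by angle 2*pi*1*2/8, whose trace is 2*cos(2*pi*1*2/8) = 0.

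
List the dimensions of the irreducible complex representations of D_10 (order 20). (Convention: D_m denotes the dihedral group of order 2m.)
Dimensions: 1, 1, 1, 1, 2, 2, 2, 2

Reasoning: There are 8 irreducibles (= number of conjugacy classes). Their dimensions d_i satisfy sum d_i^2 = |G| = 20: 1 + 1 + 1 + 1 + 4 + 4 + 4 + 4 = 20.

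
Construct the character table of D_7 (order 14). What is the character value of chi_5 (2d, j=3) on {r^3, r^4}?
Conjugacy classes: {e} of size 1, {r^1, r^6} of size 2, {r^2, r^5} of size 2, {r^3, r^4} of size 2, {s, sr, ..., sr^6} of size 7.
Character table:
  irrep \ class              {e} (size 1)  {r^1, r^6} (size 2)  {r^2, r^5} (size 2)  {r^3, r^4} (size 2)  {s, sr, ..., sr^6} (size 7)
  chi_1 (triv)               1             1                    1                    1                    1                          
  chi_2 (sign: r->1, s->-1)  1             1                    1                    1                    -1                         
  chi_3 (2d, j=1)            2             2*cos(2*pi/7)        -2*cos(3*pi/7)       -2*cos(pi/7)         0                          
  chi_4 (2d, j=2)            2             -2*cos(3*pi/7)       -2*cos(pi/7)         2*cos(2*pi/7)        0                          
  chi_5 (2d, j=3)            2             -2*cos(pi/7)         2*cos(2*pi/7)        -2*cos(3*pi/7)       0                          

Spot check: chi_5 (2d, j=3) on {r^3, r^4} = -2*cos(3*pi/7).

Argument: D_7 has order 2*7 = 14 with 5 conjugacy classes, hence 5 irreducibles. Sum of squared dims 1 + 1 + 4 + 4 + 4 = 14 = |G|. Linear characters come from the abelianisation; the 2-dimensional irreps have character r^k -> 2*cos(2*pi*j*k/7), reflections -> 0.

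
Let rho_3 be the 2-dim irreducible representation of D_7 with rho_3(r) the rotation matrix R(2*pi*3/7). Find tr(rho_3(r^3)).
chi_{rho_3}(r^3) = 2*cos(2*pi*3*3/7) = -2*cos(3*pi/7)

Proof sketch: rho_3(r^3) is rotation by angle 2*pi*3*3/7, whose trace is 2*cos(2*pi*3*3/7) = -2*cos(3*pi/7).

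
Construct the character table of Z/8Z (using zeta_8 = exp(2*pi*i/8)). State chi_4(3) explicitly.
Character table of Z/8Z (irreps indexed chi_0,...,chi_7 with chi_k(m) = zeta_8^(k*m), zeta_8 = exp(2*pi*i/8)):
  irrep \ class  {0} (size 1)  {1} (size 1)    {2} (size 1)  {3} (size 1)    {4} (size 1)  {5} (size 1)    {6} (size 1)  {7} (size 1)  
  chi_0          1             1               1             1               1             1               1             1             
  chi_1          1             exp(I*pi/4)     I             exp(3*I*pi/4)   -1            exp(-3*I*pi/4)  -I            exp(-I*pi/4)  
  chi_2          1             I               -1            -I              1             I               -1            -I            
  chi_3          1             exp(3*I*pi/4)   -I            exp(I*pi/4)     -1            exp(-I*pi/4)    I             exp(-3*I*pi/4)
  chi_4          1             -1              1             -1              1             -1              1             -1            
  chi_5          1             exp(-3*I*pi/4)  I             exp(-I*pi/4)    -1            exp(I*pi/4)     -I            exp(3*I*pi/4) 
  chi_6          1             -I              -1            I               1             -I              -1            I             
  chi_7          1             exp(-I*pi/4)    -I            exp(-3*I*pi/4)  -1            exp(3*I*pi/4)   I             exp(I*pi/4)   

Spot check: chi_4(3) = zeta_8^(4*3) = zeta_8^12 = -1.

Details: Z/8Z is abelian, so all 8 irreducible complex representations are 1-dimensional. They are given by chi_k(m) = zeta_8^(k*m) for k = 0,...,7. Row orthogonality: sum_m chi_k(m) conj(chi_l(m)) = 8 * [k = l].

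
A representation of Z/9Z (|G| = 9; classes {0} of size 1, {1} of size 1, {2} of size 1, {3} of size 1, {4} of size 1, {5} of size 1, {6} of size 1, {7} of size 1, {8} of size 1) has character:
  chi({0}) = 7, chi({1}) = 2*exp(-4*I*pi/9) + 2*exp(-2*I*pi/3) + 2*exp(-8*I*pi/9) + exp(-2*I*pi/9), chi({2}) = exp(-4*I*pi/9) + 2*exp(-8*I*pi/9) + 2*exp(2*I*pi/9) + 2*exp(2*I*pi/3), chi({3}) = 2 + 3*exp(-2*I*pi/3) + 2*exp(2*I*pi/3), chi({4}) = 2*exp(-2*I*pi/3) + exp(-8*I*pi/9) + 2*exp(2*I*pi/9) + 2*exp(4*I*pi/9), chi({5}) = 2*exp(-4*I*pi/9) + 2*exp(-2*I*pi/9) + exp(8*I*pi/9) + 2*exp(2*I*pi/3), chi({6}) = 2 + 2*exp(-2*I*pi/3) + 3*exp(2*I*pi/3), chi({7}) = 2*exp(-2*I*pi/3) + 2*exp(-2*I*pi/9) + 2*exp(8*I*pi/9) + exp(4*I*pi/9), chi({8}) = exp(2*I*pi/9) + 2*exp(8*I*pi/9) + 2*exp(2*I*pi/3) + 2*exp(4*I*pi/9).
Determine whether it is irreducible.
Not irreducible (reducible): <chi, chi> = 13 > 1.

Explanation: <chi, chi> = (1/|G|) sum_C |C| * |chi(C)|^2 = (1/9)[1*|7|^2 + 1*|2*exp(-4*I*pi/9) + 2*exp(-2*I*pi/3) + 2*exp(-8*I*pi/9) + exp(-2*I*pi/9)|^2 + 1*|exp(-4*I*pi/9) + 2*exp(-8*I*pi/9) + 2*exp(2*I*pi/9) + 2*exp(2*I*pi/3)|^2 + 1*|2 + 3*exp(-2*I*pi/3) + 2*exp(2*I*pi/3)|^2 + 1*|2*exp(-2*I*pi/3) + exp(-8*I*pi/9) + 2*exp(2*I*pi/9) + 2*exp(4*I*pi/9)|^2 + 1*|2*exp(-4*I*pi/9) + 2*exp(-2*I*pi/9) + exp(8*I*pi/9) + 2*exp(2*I*pi/3)|^2 + 1*|2 + 2*exp(-2*I*pi/3) + 3*exp(2*I*pi/3)|^2 + 1*|2*exp(-2*I*pi/3) + 2*exp(-2*I*pi/9) + 2*exp(8*I*pi/9) + exp(4*I*pi/9)|^2 + 1*|exp(2*I*pi/9) + 2*exp(8*I*pi/9) + 2*exp(2*I*pi/3) + 2*exp(4*I*pi/9)|^2]
  = (1/9)[(49) + (13 + 10*exp(-2*I*pi/9) + 6*exp(-4*I*pi/9) + 2*exp(-2*I*pi/3) + 2*exp(2*I*pi/3) + 6*exp(4*I*pi/9) + 10*exp(2*I*pi/9)) + (13 + 10*exp(-4*I*pi/9) + 6*exp(-8*I*pi/9) + 2*exp(-2*I*pi/3) + 2*exp(2*I*pi/3) + 6*exp(8*I*pi/9) + 10*exp(4*I*pi/9)) + (1) + (13 + 6*exp(-2*I*pi/9) + 10*exp(-8*I*pi/9) + 2*exp(-2*I*pi/3) + 2*exp(2*I*pi/3) + 10*exp(8*I*pi/9) + 6*exp(2*I*pi/9)) + (13 + 6*exp(-2*I*pi/9) + 10*exp(-8*I*pi/9) + 2*exp(-2*I*pi/3) + 2*exp(2*I*pi/3) + 10*exp(8*I*pi/9) + 6*exp(2*I*pi/9)) + (1) + (13 + 10*exp(-4*I*pi/9) + 6*exp(-8*I*pi/9) + 2*exp(-2*I*pi/3) + 2*exp(2*I*pi/3) + 6*exp(8*I*pi/9) + 10*exp(4*I*pi/9)) + (13 + 10*exp(-2*I*pi/9) + 6*exp(-4*I*pi/9) + 2*exp(-2*I*pi/3) + 2*exp(2*I*pi/3) + 6*exp(4*I*pi/9) + 10*exp(2*I*pi/9))] = 117/9 = 13.
(Exp terms are combined using exp(i*s)*conj(exp(i*t)) = exp(i*(s-t)), and sums of them are collapsed using the identity that for every m > 1 the m distinct m-th roots of unity sum to 0, e.g. 1 + exp(2*I*pi/3) + exp(-2*I*pi/3) = 0.)
A character is irreducible iff <chi, chi> = 1, so this representation is reducible.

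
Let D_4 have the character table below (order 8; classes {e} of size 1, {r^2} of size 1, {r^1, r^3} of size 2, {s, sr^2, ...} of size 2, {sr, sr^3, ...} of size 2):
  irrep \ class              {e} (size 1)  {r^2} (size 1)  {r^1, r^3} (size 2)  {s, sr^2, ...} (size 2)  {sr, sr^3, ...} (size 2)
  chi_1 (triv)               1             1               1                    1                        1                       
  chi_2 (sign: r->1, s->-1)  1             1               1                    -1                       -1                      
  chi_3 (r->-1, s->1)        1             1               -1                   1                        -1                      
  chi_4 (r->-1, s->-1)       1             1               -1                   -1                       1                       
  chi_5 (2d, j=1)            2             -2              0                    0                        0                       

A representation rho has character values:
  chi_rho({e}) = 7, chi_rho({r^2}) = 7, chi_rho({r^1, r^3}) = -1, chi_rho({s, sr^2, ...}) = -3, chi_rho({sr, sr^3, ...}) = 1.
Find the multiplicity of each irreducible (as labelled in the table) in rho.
Multiplicities: chi_1: 1, chi_2: 2, chi_3: 1, chi_4: 3, chi_5: 0.

Solution. Use <chi_rho, chi> = (1/|G|) sum_C |C| * chi_rho(C) * conj(chi(C)) with |G| = 8 for each irreducible chi in the table:
  <chi_rho, chi_1> = (1/8)[1*(7)*conj(1) + 1*(7)*conj(1) + 2*(-1)*conj(1) + 2*(-3)*conj(1) + 2*(1)*conj(1)]
      = (1/8)[(7) + (7) + (-2) + (-6) + (2)] = 8/8 = 1
  <chi_rho, chi_2> = (1/8)[1*(7)*conj(1) + 1*(7)*conj(1) + 2*(-1)*conj(1) + 2*(-3)*conj(-1) + 2*(1)*conj(-1)]
      = (1/8)[(7) + (7) + (-2) + (6) + (-2)] = 16/8 = 2
  <chi_rho, chi_3> = (1/8)[1*(7)*conj(1) + 1*(7)*conj(1) + 2*(-1)*conj(-1) + 2*(-3)*conj(1) + 2*(1)*conj(-1)]
      = (1/8)[(7) + (7) + (2) + (-6) + (-2)] = 8/8 = 1
  <chi_rho, chi_4> = (1/8)[1*(7)*conj(1) + 1*(7)*conj(1) + 2*(-1)*conj(-1) + 2*(-3)*conj(-1) + 2*(1)*conj(1)]
      = (1/8)[(7) + (7) + (2) + (6) + (2)] = 24/8 = 3
  <chi_rho, chi_5> = (1/8)[1*(7)*conj(2) + 1*(7)*conj(-2) + 2*(-1)*conj(0) + 2*(-3)*conj(0) + 2*(1)*conj(0)]
      = (1/8)[(14) + (-14) + (0) + (0) + (0)] = 0/8 = 0
Dimension check: dim(rho) = sum (mult * dim) = 1*1 + 2*1 + 1*1 + 3*1 + 0*2 = 7 = chi_rho(e) = 7.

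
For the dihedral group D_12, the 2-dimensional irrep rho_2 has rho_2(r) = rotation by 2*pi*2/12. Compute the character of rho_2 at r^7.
chi_{rho_2}(r^7) = 2*cos(2*pi*2*7/12) = 1

Explanation: rho_2(r^7) is rotation by angle 2*pi*2*7/12, whose trace is 2*cos(2*pi*2*7/12) = 1.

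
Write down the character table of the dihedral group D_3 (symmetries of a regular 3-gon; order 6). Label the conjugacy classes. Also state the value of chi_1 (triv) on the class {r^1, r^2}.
Conjugacy classes: {e} of size 1, {r^1, r^2} of size 2, {s, sr, ..., sr^2} of size 3.
Character table:
  irrep \ class              {e} (size 1)  {r^1, r^2} (size 2)  {s, sr, ..., sr^2} (size 3)
  chi_1 (triv)               1             1                    1                          
  chi_2 (sign: r->1, s->-1)  1             1                    -1                         
  chi_3 (2d, j=1)            2             -1                   0                          

Spot check: chi_1 (triv) on {r^1, r^2} = 1.

Justification: D_3 has order 2*3 = 6 with 3 conjugacy classes, hence 3 irreducibles. Sum of squared dims 1 + 1 + 4 = 6 = |G|. Linear characters come from the abelianisation; the 2-dimensional irreps have character r^k -> 2*cos(2*pi*j*k/3), reflections -> 0.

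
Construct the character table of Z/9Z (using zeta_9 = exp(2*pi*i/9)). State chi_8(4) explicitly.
Character table of Z/9Z (irreps indexed chi_0,...,chi_8 with chi_k(m) = zeta_9^(k*m), zeta_9 = exp(2*pi*i/9)):
  irrep \ class  {0} (size 1)  {1} (size 1)    {2} (size 1)    {3} (size 1)    {4} (size 1)    {5} (size 1)    {6} (size 1)    {7} (size 1)    {8} (size 1)  
  chi_0          1             1               1               1               1               1               1               1               1             
  chi_1          1             exp(2*I*pi/9)   exp(4*I*pi/9)   exp(2*I*pi/3)   exp(8*I*pi/9)   exp(-8*I*pi/9)  exp(-2*I*pi/3)  exp(-4*I*pi/9)  exp(-2*I*pi/9)
  chi_2          1             exp(4*I*pi/9)   exp(8*I*pi/9)   exp(-2*I*pi/3)  exp(-2*I*pi/9)  exp(2*I*pi/9)   exp(2*I*pi/3)   exp(-8*I*pi/9)  exp(-4*I*pi/9)
  chi_3          1             exp(2*I*pi/3)   exp(-2*I*pi/3)  1               exp(2*I*pi/3)   exp(-2*I*pi/3)  1               exp(2*I*pi/3)   exp(-2*I*pi/3)
  chi_4          1             exp(8*I*pi/9)   exp(-2*I*pi/9)  exp(2*I*pi/3)   exp(-4*I*pi/9)  exp(4*I*pi/9)   exp(-2*I*pi/3)  exp(2*I*pi/9)   exp(-8*I*pi/9)
  chi_5          1             exp(-8*I*pi/9)  exp(2*I*pi/9)   exp(-2*I*pi/3)  exp(4*I*pi/9)   exp(-4*I*pi/9)  exp(2*I*pi/3)   exp(-2*I*pi/9)  exp(8*I*pi/9) 
  chi_6          1             exp(-2*I*pi/3)  exp(2*I*pi/3)   1               exp(-2*I*pi/3)  exp(2*I*pi/3)   1               exp(-2*I*pi/3)  exp(2*I*pi/3) 
  chi_7          1             exp(-4*I*pi/9)  exp(-8*I*pi/9)  exp(2*I*pi/3)   exp(2*I*pi/9)   exp(-2*I*pi/9)  exp(-2*I*pi/3)  exp(8*I*pi/9)   exp(4*I*pi/9) 
  chi_8          1             exp(-2*I*pi/9)  exp(-4*I*pi/9)  exp(-2*I*pi/3)  exp(-8*I*pi/9)  exp(8*I*pi/9)   exp(2*I*pi/3)   exp(4*I*pi/9)   exp(2*I*pi/9) 

Spot check: chi_8(4) = zeta_9^(8*4) = zeta_9^32 = exp(-8*I*pi/9).

Why: Z/9Z is abelian, so all 9 irreducible complex representations are 1-dimensional. They are given by chi_k(m) = zeta_9^(k*m) for k = 0,...,8. Row orthogonality: sum_m chi_k(m) conj(chi_l(m)) = 9 * [k = l].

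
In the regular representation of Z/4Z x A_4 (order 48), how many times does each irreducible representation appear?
Each irreducible V_i of dimension d_i appears with multiplicity d_i, i.e. rho_reg = (direct sum over all irreducibles V_i) d_i V_i. The irreducible dimensions for Z/4Z x A_4 are 1, 1, 1, 1, 1, 1, 1, 1, 1, 1, 1, 1, 3, 3, 3, 3: 12 irreducibles of dimension 1, each with multiplicity 1; 4 irreducibles of dimension 3, each with multiplicity 3. Total dimension 12*1*1 + 4*3*3 = 48 = |G|.

Justification: General theorem: in the regular representation of a finite group G, each irreducible appears with multiplicity equal to its dimension. Check: dim(rho_reg) = sum d_i^2 = 1 + 1 + 1 + 1 + 1 + 1 + 1 + 1 + 1 + 1 + 1 + 1 + 9 + 9 + 9 + 9 = 48 = |G|.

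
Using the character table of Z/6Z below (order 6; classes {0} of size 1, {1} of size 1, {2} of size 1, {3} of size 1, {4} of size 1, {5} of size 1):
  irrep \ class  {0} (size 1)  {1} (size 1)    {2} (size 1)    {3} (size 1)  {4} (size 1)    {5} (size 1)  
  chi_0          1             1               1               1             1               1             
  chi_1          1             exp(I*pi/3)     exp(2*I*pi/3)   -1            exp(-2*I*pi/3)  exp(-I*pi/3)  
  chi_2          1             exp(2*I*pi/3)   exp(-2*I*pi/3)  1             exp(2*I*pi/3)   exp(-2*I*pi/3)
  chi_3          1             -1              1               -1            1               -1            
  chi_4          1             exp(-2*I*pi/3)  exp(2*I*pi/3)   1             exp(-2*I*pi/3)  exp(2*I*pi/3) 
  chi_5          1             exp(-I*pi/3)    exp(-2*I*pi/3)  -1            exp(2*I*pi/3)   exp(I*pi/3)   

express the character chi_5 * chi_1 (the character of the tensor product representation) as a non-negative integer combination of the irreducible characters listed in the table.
chi_5 tensor chi_1 = chi_0 (all other irreducibles have multiplicity 0).

Why: The character of a tensor product is the pointwise product (chi_5 * chi_1)(C) = chi_5(C) * chi_1(C):
  {0}: (1)*(1), {1}: (exp(-I*pi/3))*(exp(I*pi/3)), {2}: (exp(-2*I*pi/3))*(exp(2*I*pi/3)), {3}: (-1)*(-1), {4}: (exp(2*I*pi/3))*(exp(-2*I*pi/3)), {5}: (exp(I*pi/3))*(exp(-I*pi/3))
so (chi_5 * chi_1) takes values
  {0} -> 1, {1} -> 1, {2} -> 1, {3} -> 1, {4} -> 1, {5} -> 1.
Now take the inner product of this character with each irreducible chi from the table, <chi_5*chi_1, chi> = (1/6) sum_C |C| (chi_5*chi_1)(C) conj(chi(C)):
  <chi_5*chi_1, chi_0> = (1/6)[1*(1)*conj(1) + 1*(1)*conj(1) + 1*(1)*conj(1) + 1*(1)*conj(1) + 1*(1)*conj(1) + 1*(1)*conj(1)]
      = (1/6)[(1) + (1) + (1) + (1) + (1) + (1)] = 6/6 = 1
  <chi_5*chi_1, chi_1> = (1/6)[1*(1)*conj(1) + 1*(1)*conj(exp(I*pi/3)) + 1*(1)*conj(exp(2*I*pi/3)) + 1*(1)*conj(-1) + 1*(1)*conj(exp(-2*I*pi/3)) + 1*(1)*conj(exp(-I*pi/3))]
      = (1/6)[(1) + (exp(-I*pi/3)) + (exp(-2*I*pi/3)) + (-1) + (exp(2*I*pi/3)) + (exp(I*pi/3))] = 0/6 = 0
  <chi_5*chi_1, chi_2> = (1/6)[1*(1)*conj(1) + 1*(1)*conj(exp(2*I*pi/3)) + 1*(1)*conj(exp(-2*I*pi/3)) + 1*(1)*conj(1) + 1*(1)*conj(exp(2*I*pi/3)) + 1*(1)*conj(exp(-2*I*pi/3))]
      = (1/6)[(1) + (exp(-2*I*pi/3)) + (exp(2*I*pi/3)) + (1) + (exp(-2*I*pi/3)) + (exp(2*I*pi/3))] = 0/6 = 0
  <chi_5*chi_1, chi_3> = (1/6)[1*(1)*conj(1) + 1*(1)*conj(-1) + 1*(1)*conj(1) + 1*(1)*conj(-1) + 1*(1)*conj(1) + 1*(1)*conj(-1)]
      = (1/6)[(1) + (-1) + (1) + (-1) + (1) + (-1)] = 0/6 = 0
  <chi_5*chi_1, chi_4> = (1/6)[1*(1)*conj(1) + 1*(1)*conj(exp(-2*I*pi/3)) + 1*(1)*conj(exp(2*I*pi/3)) + 1*(1)*conj(1) + 1*(1)*conj(exp(-2*I*pi/3)) + 1*(1)*conj(exp(2*I*pi/3))]
      = (1/6)[(1) + (exp(2*I*pi/3)) + (exp(-2*I*pi/3)) + (1) + (exp(2*I*pi/3)) + (exp(-2*I*pi/3))] = 0/6 = 0
  <chi_5*chi_1, chi_5> = (1/6)[1*(1)*conj(1) + 1*(1)*conj(exp(-I*pi/3)) + 1*(1)*conj(exp(-2*I*pi/3)) + 1*(1)*conj(-1) + 1*(1)*conj(exp(2*I*pi/3)) + 1*(1)*conj(exp(I*pi/3))]
      = (1/6)[(1) + (exp(I*pi/3)) + (exp(2*I*pi/3)) + (-1) + (exp(-2*I*pi/3)) + (exp(-I*pi/3))] = 0/6 = 0
(Exp terms are combined using exp(i*s)*conj(exp(i*t)) = exp(i*(s-t)), and sums of them are collapsed using the identity that for every m > 1 the m distinct m-th roots of unity sum to 0, e.g. 1 + exp(2*I*pi/3) + exp(-2*I*pi/3) = 0.)
Hence the multiplicities are chi_0: 1. Dimension check: dim(chi_5)*dim(chi_1) = 1*1 = 1 and sum (mult * dim) = 1*1 = 1.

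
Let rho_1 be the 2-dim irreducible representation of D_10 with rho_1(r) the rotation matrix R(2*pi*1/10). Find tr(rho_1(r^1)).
chi_{rho_1}(r^1) = 2*cos(2*pi*1*1/10) = 1/2 + sqrt(5)/2

Why: rho_1(r^1) is rotation by angle 2*pi*1*1/10, whose trace is 2*cos(2*pi*1*1/10) = 1/2 + sqrt(5)/2.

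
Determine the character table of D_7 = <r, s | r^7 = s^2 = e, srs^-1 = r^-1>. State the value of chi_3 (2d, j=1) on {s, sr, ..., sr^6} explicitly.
Conjugacy classes: {e} of size 1, {r^1, r^6} of size 2, {r^2, r^5} of size 2, {r^3, r^4} of size 2, {s, sr, ..., sr^6} of size 7.
Character table:
  irrep \ class              {e} (size 1)  {r^1, r^6} (size 2)  {r^2, r^5} (size 2)  {r^3, r^4} (size 2)  {s, sr, ..., sr^6} (size 7)
  chi_1 (triv)               1             1                    1                    1                    1                          
  chi_2 (sign: r->1, s->-1)  1             1                    1                    1                    -1                         
  chi_3 (2d, j=1)            2             2*cos(2*pi/7)        -2*cos(3*pi/7)       -2*cos(pi/7)         0                          
  chi_4 (2d, j=2)            2             -2*cos(3*pi/7)       -2*cos(pi/7)         2*cos(2*pi/7)        0                          
  chi_5 (2d, j=3)            2             -2*cos(pi/7)         2*cos(2*pi/7)        -2*cos(3*pi/7)       0                          

Spot check: chi_3 (2d, j=1) on {s, sr, ..., sr^6} = 0.

Argument: D_7 has order 2*7 = 14 with 5 conjugacy classes, hence 5 irreducibles. Sum of squared dims 1 + 1 + 4 + 4 + 4 = 14 = |G|. Linear characters come from the abelianisation; the 2-dimensional irreps have character r^k -> 2*cos(2*pi*j*k/7), reflections -> 0.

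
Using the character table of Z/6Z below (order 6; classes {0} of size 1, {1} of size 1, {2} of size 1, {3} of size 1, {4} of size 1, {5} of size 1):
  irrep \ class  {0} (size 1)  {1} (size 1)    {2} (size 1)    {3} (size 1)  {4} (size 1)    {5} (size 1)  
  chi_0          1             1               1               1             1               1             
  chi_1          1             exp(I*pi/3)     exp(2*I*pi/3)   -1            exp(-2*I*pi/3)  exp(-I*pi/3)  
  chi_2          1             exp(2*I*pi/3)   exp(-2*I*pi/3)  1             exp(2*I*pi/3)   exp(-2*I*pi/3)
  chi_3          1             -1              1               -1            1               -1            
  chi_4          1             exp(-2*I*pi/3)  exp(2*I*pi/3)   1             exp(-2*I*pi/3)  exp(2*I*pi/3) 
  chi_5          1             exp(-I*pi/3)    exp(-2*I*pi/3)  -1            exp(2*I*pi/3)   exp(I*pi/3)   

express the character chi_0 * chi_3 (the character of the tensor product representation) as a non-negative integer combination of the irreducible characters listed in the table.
chi_0 tensor chi_3 = chi_3 (all other irreducibles have multiplicity 0).

Proof sketch: The character of a tensor product is the pointwise product (chi_0 * chi_3)(C) = chi_0(C) * chi_3(C):
  {0}: (1)*(1), {1}: (1)*(-1), {2}: (1)*(1), {3}: (1)*(-1), {4}: (1)*(1), {5}: (1)*(-1)
so (chi_0 * chi_3) takes values
  {0} -> 1, {1} -> -1, {2} -> 1, {3} -> -1, {4} -> 1, {5} -> -1.
Now take the inner product of this character with each irreducible chi from the table, <chi_0*chi_3, chi> = (1/6) sum_C |C| (chi_0*chi_3)(C) conj(chi(C)):
  <chi_0*chi_3, chi_0> = (1/6)[1*(1)*conj(1) + 1*(-1)*conj(1) + 1*(1)*conj(1) + 1*(-1)*conj(1) + 1*(1)*conj(1) + 1*(-1)*conj(1)]
      = (1/6)[(1) + (-1) + (1) + (-1) + (1) + (-1)] = 0/6 = 0
  <chi_0*chi_3, chi_1> = (1/6)[1*(1)*conj(1) + 1*(-1)*conj(exp(I*pi/3)) + 1*(1)*conj(exp(2*I*pi/3)) + 1*(-1)*conj(-1) + 1*(1)*conj(exp(-2*I*pi/3)) + 1*(-1)*conj(exp(-I*pi/3))]
      = (1/6)[(1) + (-exp(-I*pi/3)) + (exp(-2*I*pi/3)) + (1) + (exp(2*I*pi/3)) + (-exp(I*pi/3))] = 0/6 = 0
  <chi_0*chi_3, chi_2> = (1/6)[1*(1)*conj(1) + 1*(-1)*conj(exp(2*I*pi/3)) + 1*(1)*conj(exp(-2*I*pi/3)) + 1*(-1)*conj(1) + 1*(1)*conj(exp(2*I*pi/3)) + 1*(-1)*conj(exp(-2*I*pi/3))]
      = (1/6)[(1) + (-exp(-2*I*pi/3)) + (exp(2*I*pi/3)) + (-1) + (exp(-2*I*pi/3)) + (-exp(2*I*pi/3))] = 0/6 = 0
  <chi_0*chi_3, chi_3> = (1/6)[1*(1)*conj(1) + 1*(-1)*conj(-1) + 1*(1)*conj(1) + 1*(-1)*conj(-1) + 1*(1)*conj(1) + 1*(-1)*conj(-1)]
      = (1/6)[(1) + (1) + (1) + (1) + (1) + (1)] = 6/6 = 1
  <chi_0*chi_3, chi_4> = (1/6)[1*(1)*conj(1) + 1*(-1)*conj(exp(-2*I*pi/3)) + 1*(1)*conj(exp(2*I*pi/3)) + 1*(-1)*conj(1) + 1*(1)*conj(exp(-2*I*pi/3)) + 1*(-1)*conj(exp(2*I*pi/3))]
      = (1/6)[(1) + (-exp(2*I*pi/3)) + (exp(-2*I*pi/3)) + (-1) + (exp(2*I*pi/3)) + (-exp(-2*I*pi/3))] = 0/6 = 0
  <chi_0*chi_3, chi_5> = (1/6)[1*(1)*conj(1) + 1*(-1)*conj(exp(-I*pi/3)) + 1*(1)*conj(exp(-2*I*pi/3)) + 1*(-1)*conj(-1) + 1*(1)*conj(exp(2*I*pi/3)) + 1*(-1)*conj(exp(I*pi/3))]
      = (1/6)[(1) + (-exp(I*pi/3)) + (exp(2*I*pi/3)) + (1) + (exp(-2*I*pi/3)) + (-exp(-I*pi/3))] = 0/6 = 0
(Exp terms are combined using exp(i*s)*conj(exp(i*t)) = exp(i*(s-t)), and sums of them are collapsed using the identity that for every m > 1 the m distinct m-th roots of unity sum to 0, e.g. 1 + exp(2*I*pi/3) + exp(-2*I*pi/3) = 0.)
Hence the multiplicities are chi_3: 1. Dimension check: dim(chi_0)*dim(chi_3) = 1*1 = 1 and sum (mult * dim) = 1*1 = 1.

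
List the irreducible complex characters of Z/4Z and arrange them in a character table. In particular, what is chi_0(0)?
Character table of Z/4Z (irreps indexed chi_0,...,chi_3 with chi_k(m) = zeta_4^(k*m), zeta_4 = exp(2*pi*i/4)):
  irrep \ class  {0} (size 1)  {1} (size 1)  {2} (size 1)  {3} (size 1)
  chi_0          1             1             1             1           
  chi_1          1             I             -1            -I          
  chi_2          1             -1            1             -1          
  chi_3          1             -I            -1            I           

Spot check: chi_0(0) = zeta_4^(0*0) = zeta_4^0 = 1.

Explanation: Z/4Z is abelian, so all 4 irreducible complex representations are 1-dimensional. They are given by chi_k(m) = zeta_4^(k*m) for k = 0,...,3. Row orthogonality: sum_m chi_k(m) conj(chi_l(m)) = 4 * [k = l].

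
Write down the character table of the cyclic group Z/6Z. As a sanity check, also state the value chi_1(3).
Character table of Z/6Z (irreps indexed chi_0,...,chi_5 with chi_k(m) = zeta_6^(k*m), zeta_6 = exp(2*pi*i/6)):
  irrep \ class  {0} (size 1)  {1} (size 1)    {2} (size 1)    {3} (size 1)  {4} (size 1)    {5} (size 1)  
  chi_0          1             1               1               1             1               1             
  chi_1          1             exp(I*pi/3)     exp(2*I*pi/3)   -1            exp(-2*I*pi/3)  exp(-I*pi/3)  
  chi_2          1             exp(2*I*pi/3)   exp(-2*I*pi/3)  1             exp(2*I*pi/3)   exp(-2*I*pi/3)
  chi_3          1             -1              1               -1            1               -1            
  chi_4          1             exp(-2*I*pi/3)  exp(2*I*pi/3)   1             exp(-2*I*pi/3)  exp(2*I*pi/3) 
  chi_5          1             exp(-I*pi/3)    exp(-2*I*pi/3)  -1            exp(2*I*pi/3)   exp(I*pi/3)   

Spot check: chi_1(3) = zeta_6^(1*3) = zeta_6^3 = -1.

Z/6Z is abelian, so all 6 irreducible complex representations are 1-dimensional. They are given by chi_k(m) = zeta_6^(k*m) for k = 0,...,5. Row orthogonality: sum_m chi_k(m) conj(chi_l(m)) = 6 * [k = l].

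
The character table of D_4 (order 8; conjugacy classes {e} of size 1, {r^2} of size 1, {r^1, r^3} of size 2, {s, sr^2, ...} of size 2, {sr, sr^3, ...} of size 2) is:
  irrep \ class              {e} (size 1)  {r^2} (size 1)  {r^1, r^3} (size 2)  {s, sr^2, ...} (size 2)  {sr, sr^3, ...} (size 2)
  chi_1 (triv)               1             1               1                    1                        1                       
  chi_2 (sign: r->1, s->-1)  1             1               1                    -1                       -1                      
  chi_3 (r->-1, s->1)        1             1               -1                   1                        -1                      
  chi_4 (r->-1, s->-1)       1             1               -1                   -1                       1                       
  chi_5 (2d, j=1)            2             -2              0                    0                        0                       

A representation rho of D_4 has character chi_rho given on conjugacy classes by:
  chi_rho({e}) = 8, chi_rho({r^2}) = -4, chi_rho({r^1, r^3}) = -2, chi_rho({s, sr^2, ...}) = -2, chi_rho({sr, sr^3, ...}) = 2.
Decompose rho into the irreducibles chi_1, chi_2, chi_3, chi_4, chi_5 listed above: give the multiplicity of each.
Multiplicities: chi_1: 0, chi_2: 0, chi_3: 0, chi_4: 2, chi_5: 3.

Derivation: Use <chi_rho, chi> = (1/|G|) sum_C |C| * chi_rho(C) * conj(chi(C)) with |G| = 8 for each irreducible chi in the table:
  <chi_rho, chi_1> = (1/8)[1*(8)*conj(1) + 1*(-4)*conj(1) + 2*(-2)*conj(1) + 2*(-2)*conj(1) + 2*(2)*conj(1)]
      = (1/8)[(8) + (-4) + (-4) + (-4) + (4)] = 0/8 = 0
  <chi_rho, chi_2> = (1/8)[1*(8)*conj(1) + 1*(-4)*conj(1) + 2*(-2)*conj(1) + 2*(-2)*conj(-1) + 2*(2)*conj(-1)]
      = (1/8)[(8) + (-4) + (-4) + (4) + (-4)] = 0/8 = 0
  <chi_rho, chi_3> = (1/8)[1*(8)*conj(1) + 1*(-4)*conj(1) + 2*(-2)*conj(-1) + 2*(-2)*conj(1) + 2*(2)*conj(-1)]
      = (1/8)[(8) + (-4) + (4) + (-4) + (-4)] = 0/8 = 0
  <chi_rho, chi_4> = (1/8)[1*(8)*conj(1) + 1*(-4)*conj(1) + 2*(-2)*conj(-1) + 2*(-2)*conj(-1) + 2*(2)*conj(1)]
      = (1/8)[(8) + (-4) + (4) + (4) + (4)] = 16/8 = 2
  <chi_rho, chi_5> = (1/8)[1*(8)*conj(2) + 1*(-4)*conj(-2) + 2*(-2)*conj(0) + 2*(-2)*conj(0) + 2*(2)*conj(0)]
      = (1/8)[(16) + (8) + (0) + (0) + (0)] = 24/8 = 3
Dimension check: dim(rho) = sum (mult * dim) = 0*1 + 0*1 + 0*1 + 2*1 + 3*2 = 8 = chi_rho(e) = 8.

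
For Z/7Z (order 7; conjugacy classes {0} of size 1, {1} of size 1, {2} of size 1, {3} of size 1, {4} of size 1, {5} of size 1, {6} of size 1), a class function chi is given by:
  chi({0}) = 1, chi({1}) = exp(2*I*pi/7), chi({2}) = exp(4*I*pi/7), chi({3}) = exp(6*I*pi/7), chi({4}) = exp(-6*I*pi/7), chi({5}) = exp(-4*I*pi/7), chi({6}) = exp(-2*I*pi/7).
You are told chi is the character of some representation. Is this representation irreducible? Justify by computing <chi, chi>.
Irreducible: <chi, chi> = 1.

Details: <chi, chi> = (1/|G|) sum_C |C| * |chi(C)|^2 = (1/7)[1*|1|^2 + 1*|exp(2*I*pi/7)|^2 + 1*|exp(4*I*pi/7)|^2 + 1*|exp(6*I*pi/7)|^2 + 1*|exp(-6*I*pi/7)|^2 + 1*|exp(-4*I*pi/7)|^2 + 1*|exp(-2*I*pi/7)|^2]
  = (1/7)[(1) + (1) + (1) + (1) + (1) + (1) + (1)] = 7/7 = 1.
(Exp terms are combined using exp(i*s)*conj(exp(i*t)) = exp(i*(s-t)), and sums of them are collapsed using the identity that for every m > 1 the m distinct m-th roots of unity sum to 0, e.g. 1 + exp(2*I*pi/3) + exp(-2*I*pi/3) = 0.)
A character is irreducible iff <chi, chi> = 1, so this representation is irreducible.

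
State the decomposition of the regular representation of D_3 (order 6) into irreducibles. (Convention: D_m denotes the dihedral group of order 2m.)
Each irreducible V_i of dimension d_i appears with multiplicity d_i, i.e. rho_reg = (direct sum over all irreducibles V_i) d_i V_i. The irreducible dimensions for D_3 are 1, 1, 2: 2 irreducibles of dimension 1, each with multiplicity 1; 1 irreducible of dimension 2, with multiplicity 2. Total dimension 2*1*1 + 1*2*2 = 6 = |G|.

Explanation: General theorem: in the regular representation of a finite group G, each irreducible appears with multiplicity equal to its dimension. Check: dim(rho_reg) = sum d_i^2 = 1 + 1 + 4 = 6 = |G|.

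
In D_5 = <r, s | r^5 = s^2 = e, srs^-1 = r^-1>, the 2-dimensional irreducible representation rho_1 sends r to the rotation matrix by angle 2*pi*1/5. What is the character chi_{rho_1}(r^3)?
chi_{rho_1}(r^3) = 2*cos(2*pi*1*3/5) = -sqrt(5)/2 - 1/2

Why: rho_1(r^3) is rotation by angle 2*pi*1*3/5, whose trace is 2*cos(2*pi*1*3/5) = -sqrt(5)/2 - 1/2.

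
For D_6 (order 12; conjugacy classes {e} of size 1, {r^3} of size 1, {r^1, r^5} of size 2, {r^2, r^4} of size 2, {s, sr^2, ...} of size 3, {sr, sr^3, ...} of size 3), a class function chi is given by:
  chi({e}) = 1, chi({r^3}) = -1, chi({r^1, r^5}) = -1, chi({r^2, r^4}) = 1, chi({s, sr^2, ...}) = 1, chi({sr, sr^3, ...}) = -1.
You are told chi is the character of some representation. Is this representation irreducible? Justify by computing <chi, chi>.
Irreducible: <chi, chi> = 1.

Reasoning: <chi, chi> = (1/|G|) sum_C |C| * |chi(C)|^2 = (1/12)[1*|1|^2 + 1*|-1|^2 + 2*|-1|^2 + 2*|1|^2 + 3*|1|^2 + 3*|-1|^2]
  = (1/12)[(1) + (1) + (2) + (2) + (3) + (3)] = 12/12 = 1.
A character is irreducible iff <chi, chi> = 1, so this representation is irreducible.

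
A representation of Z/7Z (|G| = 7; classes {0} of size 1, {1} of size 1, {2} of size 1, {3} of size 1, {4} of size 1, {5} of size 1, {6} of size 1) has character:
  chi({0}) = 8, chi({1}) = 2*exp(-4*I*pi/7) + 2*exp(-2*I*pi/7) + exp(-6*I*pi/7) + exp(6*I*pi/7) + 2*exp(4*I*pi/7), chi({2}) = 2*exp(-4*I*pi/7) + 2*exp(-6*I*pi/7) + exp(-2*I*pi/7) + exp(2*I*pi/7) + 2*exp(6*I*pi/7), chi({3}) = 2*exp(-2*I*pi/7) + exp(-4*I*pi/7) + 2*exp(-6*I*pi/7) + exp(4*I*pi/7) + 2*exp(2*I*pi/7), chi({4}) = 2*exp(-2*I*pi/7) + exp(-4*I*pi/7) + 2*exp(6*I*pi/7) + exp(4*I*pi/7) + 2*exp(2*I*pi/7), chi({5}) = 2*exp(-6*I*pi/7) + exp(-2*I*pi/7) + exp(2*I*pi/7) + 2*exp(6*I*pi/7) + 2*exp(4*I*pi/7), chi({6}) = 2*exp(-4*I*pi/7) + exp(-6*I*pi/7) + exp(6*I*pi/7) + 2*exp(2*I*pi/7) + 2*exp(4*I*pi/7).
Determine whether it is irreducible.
Not irreducible (reducible): <chi, chi> = 14 > 1.

Reasoning: <chi, chi> = (1/|G|) sum_C |C| * |chi(C)|^2 = (1/7)[1*|8|^2 + 1*|2*exp(-4*I*pi/7) + 2*exp(-2*I*pi/7) + exp(-6*I*pi/7) + exp(6*I*pi/7) + 2*exp(4*I*pi/7)|^2 + 1*|2*exp(-4*I*pi/7) + 2*exp(-6*I*pi/7) + exp(-2*I*pi/7) + exp(2*I*pi/7) + 2*exp(6*I*pi/7)|^2 + 1*|2*exp(-2*I*pi/7) + exp(-4*I*pi/7) + 2*exp(-6*I*pi/7) + exp(4*I*pi/7) + 2*exp(2*I*pi/7)|^2 + 1*|2*exp(-2*I*pi/7) + exp(-4*I*pi/7) + 2*exp(6*I*pi/7) + exp(4*I*pi/7) + 2*exp(2*I*pi/7)|^2 + 1*|2*exp(-6*I*pi/7) + exp(-2*I*pi/7) + exp(2*I*pi/7) + 2*exp(6*I*pi/7) + 2*exp(4*I*pi/7)|^2 + 1*|2*exp(-4*I*pi/7) + exp(-6*I*pi/7) + exp(6*I*pi/7) + 2*exp(2*I*pi/7) + 2*exp(4*I*pi/7)|^2]
  = (1/7)[(64) + (14 + 9*exp(-2*I*pi/7) + 6*exp(-4*I*pi/7) + 10*exp(-6*I*pi/7) + 10*exp(6*I*pi/7) + 6*exp(4*I*pi/7) + 9*exp(2*I*pi/7)) + (14 + 9*exp(-4*I*pi/7) + 10*exp(-2*I*pi/7) + 6*exp(-6*I*pi/7) + 6*exp(6*I*pi/7) + 10*exp(2*I*pi/7) + 9*exp(4*I*pi/7)) + (14 + 10*exp(-4*I*pi/7) + 6*exp(-2*I*pi/7) + 9*exp(-6*I*pi/7) + 9*exp(6*I*pi/7) + 6*exp(2*I*pi/7) + 10*exp(4*I*pi/7)) + (14 + 10*exp(-4*I*pi/7) + 6*exp(-2*I*pi/7) + 9*exp(-6*I*pi/7) + 9*exp(6*I*pi/7) + 6*exp(2*I*pi/7) + 10*exp(4*I*pi/7)) + (14 + 9*exp(-4*I*pi/7) + 10*exp(-2*I*pi/7) + 6*exp(-6*I*pi/7) + 6*exp(6*I*pi/7) + 10*exp(2*I*pi/7) + 9*exp(4*I*pi/7)) + (14 + 9*exp(-2*I*pi/7) + 6*exp(-4*I*pi/7) + 10*exp(-6*I*pi/7) + 10*exp(6*I*pi/7) + 6*exp(4*I*pi/7) + 9*exp(2*I*pi/7))] = 98/7 = 14.
(Exp terms are combined using exp(i*s)*conj(exp(i*t)) = exp(i*(s-t)), and sums of them are collapsed using the identity that for every m > 1 the m distinct m-th roots of unity sum to 0, e.g. 1 + exp(2*I*pi/3) + exp(-2*I*pi/3) = 0.)
A character is irreducible iff <chi, chi> = 1, so this representation is reducible.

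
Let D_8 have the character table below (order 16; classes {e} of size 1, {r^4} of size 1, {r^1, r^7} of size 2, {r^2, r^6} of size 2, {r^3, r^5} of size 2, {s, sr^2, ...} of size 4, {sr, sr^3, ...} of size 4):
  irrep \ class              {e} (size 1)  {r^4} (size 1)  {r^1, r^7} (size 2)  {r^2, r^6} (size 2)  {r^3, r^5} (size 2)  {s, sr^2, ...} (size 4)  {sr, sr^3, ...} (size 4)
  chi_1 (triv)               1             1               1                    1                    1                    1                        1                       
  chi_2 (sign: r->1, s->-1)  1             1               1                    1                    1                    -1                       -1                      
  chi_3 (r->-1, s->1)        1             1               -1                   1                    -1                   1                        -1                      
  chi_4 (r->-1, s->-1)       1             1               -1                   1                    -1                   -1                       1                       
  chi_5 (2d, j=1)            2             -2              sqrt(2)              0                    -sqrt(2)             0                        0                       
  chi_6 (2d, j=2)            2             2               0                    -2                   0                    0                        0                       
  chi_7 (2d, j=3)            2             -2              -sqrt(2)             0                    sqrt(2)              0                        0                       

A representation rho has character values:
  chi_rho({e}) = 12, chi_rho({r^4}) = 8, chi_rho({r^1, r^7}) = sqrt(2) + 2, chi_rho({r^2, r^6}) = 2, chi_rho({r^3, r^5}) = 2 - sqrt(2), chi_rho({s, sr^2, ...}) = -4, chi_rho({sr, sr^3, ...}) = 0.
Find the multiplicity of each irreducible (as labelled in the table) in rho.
Multiplicities: chi_1: 1, chi_2: 3, chi_3: 0, chi_4: 2, chi_5: 1, chi_6: 2, chi_7: 0.

Use <chi_rho, chi> = (1/|G|) sum_C |C| * chi_rho(C) * conj(chi(C)) with |G| = 16 for each irreducible chi in the table:
  <chi_rho, chi_1> = (1/16)[1*(12)*conj(1) + 1*(8)*conj(1) + 2*(sqrt(2) + 2)*conj(1) + 2*(2)*conj(1) + 2*(2 - sqrt(2))*conj(1) + 4*(-4)*conj(1) + 4*(0)*conj(1)]
      = (1/16)[(12) + (8) + (2*sqrt(2) + 4) + (4) + (4 - 2*sqrt(2)) + (-16) + (0)] = 16/16 = 1
  <chi_rho, chi_2> = (1/16)[1*(12)*conj(1) + 1*(8)*conj(1) + 2*(sqrt(2) + 2)*conj(1) + 2*(2)*conj(1) + 2*(2 - sqrt(2))*conj(1) + 4*(-4)*conj(-1) + 4*(0)*conj(-1)]
      = (1/16)[(12) + (8) + (2*sqrt(2) + 4) + (4) + (4 - 2*sqrt(2)) + (16) + (0)] = 48/16 = 3
  <chi_rho, chi_3> = (1/16)[1*(12)*conj(1) + 1*(8)*conj(1) + 2*(sqrt(2) + 2)*conj(-1) + 2*(2)*conj(1) + 2*(2 - sqrt(2))*conj(-1) + 4*(-4)*conj(1) + 4*(0)*conj(-1)]
      = (1/16)[(12) + (8) + (-4 - 2*sqrt(2)) + (4) + (-4 + 2*sqrt(2)) + (-16) + (0)] = 0/16 = 0
  <chi_rho, chi_4> = (1/16)[1*(12)*conj(1) + 1*(8)*conj(1) + 2*(sqrt(2) + 2)*conj(-1) + 2*(2)*conj(1) + 2*(2 - sqrt(2))*conj(-1) + 4*(-4)*conj(-1) + 4*(0)*conj(1)]
      = (1/16)[(12) + (8) + (-4 - 2*sqrt(2)) + (4) + (-4 + 2*sqrt(2)) + (16) + (0)] = 32/16 = 2
  <chi_rho, chi_5> = (1/16)[1*(12)*conj(2) + 1*(8)*conj(-2) + 2*(sqrt(2) + 2)*conj(sqrt(2)) + 2*(2)*conj(0) + 2*(2 - sqrt(2))*conj(-sqrt(2)) + 4*(-4)*conj(0) + 4*(0)*conj(0)]
      = (1/16)[(24) + (-16) + (4 + 4*sqrt(2)) + (0) + (4 - 4*sqrt(2)) + (0) + (0)] = 16/16 = 1
  <chi_rho, chi_6> = (1/16)[1*(12)*conj(2) + 1*(8)*conj(2) + 2*(sqrt(2) + 2)*conj(0) + 2*(2)*conj(-2) + 2*(2 - sqrt(2))*conj(0) + 4*(-4)*conj(0) + 4*(0)*conj(0)]
      = (1/16)[(24) + (16) + (0) + (-8) + (0) + (0) + (0)] = 32/16 = 2
  <chi_rho, chi_7> = (1/16)[1*(12)*conj(2) + 1*(8)*conj(-2) + 2*(sqrt(2) + 2)*conj(-sqrt(2)) + 2*(2)*conj(0) + 2*(2 - sqrt(2))*conj(sqrt(2)) + 4*(-4)*conj(0) + 4*(0)*conj(0)]
      = (1/16)[(24) + (-16) + (-4*sqrt(2) - 4) + (0) + (-4 + 4*sqrt(2)) + (0) + (0)] = 0/16 = 0
Dimension check: dim(rho) = sum (mult * dim) = 1*1 + 3*1 + 0*1 + 2*1 + 1*2 + 2*2 + 0*2 = 12 = chi_rho(e) = 12.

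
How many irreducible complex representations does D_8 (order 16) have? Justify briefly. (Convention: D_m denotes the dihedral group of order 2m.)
7

Details: The number of irreducible complex representations of a finite group equals its number of conjugacy classes. D_8 has 7 conjugacy classes (n/2 + 3 for n even), so D_8 (order 16) has exactly 7 irreducible complex representations.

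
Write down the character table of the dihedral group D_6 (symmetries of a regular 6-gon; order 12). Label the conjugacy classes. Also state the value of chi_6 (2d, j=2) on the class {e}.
Conjugacy classes: {e} of size 1, {r^3} of size 1, {r^1, r^5} of size 2, {r^2, r^4} of size 2, {s, sr^2, ...} of size 3, {sr, sr^3, ...} of size 3.
Character table:
  irrep \ class              {e} (size 1)  {r^3} (size 1)  {r^1, r^5} (size 2)  {r^2, r^4} (size 2)  {s, sr^2, ...} (size 3)  {sr, sr^3, ...} (size 3)
  chi_1 (triv)               1             1               1                    1                    1                        1                       
  chi_2 (sign: r->1, s->-1)  1             1               1                    1                    -1                       -1                      
  chi_3 (r->-1, s->1)        1             -1              -1                   1                    1                        -1                      
  chi_4 (r->-1, s->-1)       1             -1              -1                   1                    -1                       1                       
  chi_5 (2d, j=1)            2             -2              1                    -1                   0                        0                       
  chi_6 (2d, j=2)            2             2               -1                   -1                   0                        0                       

Spot check: chi_6 (2d, j=2) on {e} = 2.

D_6 has order 2*6 = 12 with 6 conjugacy classes, hence 6 irreducibles. Sum of squared dims 1 + 1 + 1 + 1 + 4 + 4 = 12 = |G|. Linear characters come from the abelianisation; the 2-dimensional irreps have character r^k -> 2*cos(2*pi*j*k/6), reflections -> 0.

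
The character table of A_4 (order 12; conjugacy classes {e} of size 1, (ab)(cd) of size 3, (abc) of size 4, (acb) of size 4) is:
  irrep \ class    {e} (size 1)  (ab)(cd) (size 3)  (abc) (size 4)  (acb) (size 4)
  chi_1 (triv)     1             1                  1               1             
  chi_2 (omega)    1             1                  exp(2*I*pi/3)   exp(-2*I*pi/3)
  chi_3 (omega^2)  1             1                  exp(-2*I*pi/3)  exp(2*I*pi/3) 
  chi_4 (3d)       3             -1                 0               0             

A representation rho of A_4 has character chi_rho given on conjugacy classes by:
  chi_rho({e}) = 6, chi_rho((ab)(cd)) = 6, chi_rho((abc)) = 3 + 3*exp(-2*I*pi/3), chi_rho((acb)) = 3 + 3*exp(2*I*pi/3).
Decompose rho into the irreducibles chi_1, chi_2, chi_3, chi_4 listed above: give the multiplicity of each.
Multiplicities: chi_1: 3, chi_2: 0, chi_3: 3, chi_4: 0.

Details: Use <chi_rho, chi> = (1/|G|) sum_C |C| * chi_rho(C) * conj(chi(C)) with |G| = 12 for each irreducible chi in the table:
  <chi_rho, chi_1> = (1/12)[1*(6)*conj(1) + 3*(6)*conj(1) + 4*(3 + 3*exp(-2*I*pi/3))*conj(1) + 4*(3 + 3*exp(2*I*pi/3))*conj(1)]
      = (1/12)[(6) + (18) + (12 + 12*exp(-2*I*pi/3)) + (12 + 12*exp(2*I*pi/3))] = 36/12 = 3
  <chi_rho, chi_2> = (1/12)[1*(6)*conj(1) + 3*(6)*conj(1) + 4*(3 + 3*exp(-2*I*pi/3))*conj(exp(2*I*pi/3)) + 4*(3 + 3*exp(2*I*pi/3))*conj(exp(-2*I*pi/3))]
      = (1/12)[(6) + (18) + (-12) + (-12)] = 0/12 = 0
  <chi_rho, chi_3> = (1/12)[1*(6)*conj(1) + 3*(6)*conj(1) + 4*(3 + 3*exp(-2*I*pi/3))*conj(exp(-2*I*pi/3)) + 4*(3 + 3*exp(2*I*pi/3))*conj(exp(2*I*pi/3))]
      = (1/12)[(6) + (18) + (12 + 12*exp(2*I*pi/3)) + (12 + 12*exp(-2*I*pi/3))] = 36/12 = 3
  <chi_rho, chi_4> = (1/12)[1*(6)*conj(3) + 3*(6)*conj(-1) + 4*(3 + 3*exp(-2*I*pi/3))*conj(0) + 4*(3 + 3*exp(2*I*pi/3))*conj(0)]
      = (1/12)[(18) + (-18) + (0) + (0)] = 0/12 = 0
(Exp terms are combined using exp(i*s)*conj(exp(i*t)) = exp(i*(s-t)), and sums of them are collapsed using the identity that for every m > 1 the m distinct m-th roots of unity sum to 0, e.g. 1 + exp(2*I*pi/3) + exp(-2*I*pi/3) = 0.)
Dimension check: dim(rho) = sum (mult * dim) = 3*1 + 0*1 + 3*1 + 0*3 = 6 = chi_rho(e) = 6.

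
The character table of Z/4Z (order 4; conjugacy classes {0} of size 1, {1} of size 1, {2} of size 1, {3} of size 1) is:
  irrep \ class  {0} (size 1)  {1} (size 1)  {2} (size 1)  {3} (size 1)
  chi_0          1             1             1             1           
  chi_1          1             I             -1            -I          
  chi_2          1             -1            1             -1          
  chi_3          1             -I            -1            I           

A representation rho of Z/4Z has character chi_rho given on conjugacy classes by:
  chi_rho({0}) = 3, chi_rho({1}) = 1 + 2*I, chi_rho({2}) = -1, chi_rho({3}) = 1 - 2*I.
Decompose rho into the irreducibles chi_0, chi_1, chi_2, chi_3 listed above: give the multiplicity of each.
Multiplicities: chi_0: 1, chi_1: 2, chi_2: 0, chi_3: 0.

Why: Use <chi_rho, chi> = (1/|G|) sum_C |C| * chi_rho(C) * conj(chi(C)) with |G| = 4 for each irreducible chi in the table:
  <chi_rho, chi_0> = (1/4)[1*(3)*conj(1) + 1*(1 + 2*I)*conj(1) + 1*(-1)*conj(1) + 1*(1 - 2*I)*conj(1)]
      = (1/4)[(3) + (1 + 2*I) + (-1) + (1 - 2*I)] = 4/4 = 1
  <chi_rho, chi_1> = (1/4)[1*(3)*conj(1) + 1*(1 + 2*I)*conj(I) + 1*(-1)*conj(-1) + 1*(1 - 2*I)*conj(-I)]
      = (1/4)[(3) + (2 - I) + (1) + (2 + I)] = 8/4 = 2
  <chi_rho, chi_2> = (1/4)[1*(3)*conj(1) + 1*(1 + 2*I)*conj(-1) + 1*(-1)*conj(1) + 1*(1 - 2*I)*conj(-1)]
      = (1/4)[(3) + (-1 - 2*I) + (-1) + (-1 + 2*I)] = 0/4 = 0
  <chi_rho, chi_3> = (1/4)[1*(3)*conj(1) + 1*(1 + 2*I)*conj(-I) + 1*(-1)*conj(-1) + 1*(1 - 2*I)*conj(I)]
      = (1/4)[(3) + (-2 + I) + (1) + (-2 - I)] = 0/4 = 0
(Exp terms are combined using exp(i*s)*conj(exp(i*t)) = exp(i*(s-t)), and sums of them are collapsed using the identity that for every m > 1 the m distinct m-th roots of unity sum to 0, e.g. 1 + exp(2*I*pi/3) + exp(-2*I*pi/3) = 0.)
Dimension check: dim(rho) = sum (mult * dim) = 1*1 + 2*1 + 0*1 + 0*1 = 3 = chi_rho(e) = 3.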